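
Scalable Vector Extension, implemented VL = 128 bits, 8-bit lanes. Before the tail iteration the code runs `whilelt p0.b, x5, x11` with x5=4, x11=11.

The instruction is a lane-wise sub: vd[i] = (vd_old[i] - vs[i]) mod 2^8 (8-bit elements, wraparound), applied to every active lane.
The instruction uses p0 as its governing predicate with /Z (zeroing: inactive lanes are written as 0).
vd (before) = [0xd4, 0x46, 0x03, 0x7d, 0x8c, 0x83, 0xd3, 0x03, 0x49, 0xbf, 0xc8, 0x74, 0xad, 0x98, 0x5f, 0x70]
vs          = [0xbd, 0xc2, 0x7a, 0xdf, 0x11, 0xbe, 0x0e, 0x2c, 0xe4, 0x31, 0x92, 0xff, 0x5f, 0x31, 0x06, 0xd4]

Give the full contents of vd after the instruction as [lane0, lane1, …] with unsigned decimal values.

lane count: 128 div 8 = 16
p0[j] = (4+j < 11); true for j=0..6 → 7 lanes set
  i=0: sub(0xd4,0xbd) → 23
  i=1: sub(0x46,0xc2) → 132
  i=2: sub(0x03,0x7a) → 137
  i=3: sub(0x7d,0xdf) → 158
  i=4: sub(0x8c,0x11) → 123
  i=5: sub(0x83,0xbe) → 197
  i=6: sub(0xd3,0x0e) → 197
  i=7: tail/zero → 0
  i=8: tail/zero → 0
  i=9: tail/zero → 0
  i=10: tail/zero → 0
  i=11: tail/zero → 0
  i=12: tail/zero → 0
  i=13: tail/zero → 0
  i=14: tail/zero → 0
  i=15: tail/zero → 0

vd = [23, 132, 137, 158, 123, 197, 197, 0, 0, 0, 0, 0, 0, 0, 0, 0]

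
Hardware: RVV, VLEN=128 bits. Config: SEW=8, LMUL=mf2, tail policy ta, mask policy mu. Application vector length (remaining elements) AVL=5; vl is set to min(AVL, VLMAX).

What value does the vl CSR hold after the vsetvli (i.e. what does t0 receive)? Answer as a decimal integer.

lanes per group: 128·1/2/8 = 8
vl = min(AVL, VLMAX) = min(5, 8) = 5

vl = 5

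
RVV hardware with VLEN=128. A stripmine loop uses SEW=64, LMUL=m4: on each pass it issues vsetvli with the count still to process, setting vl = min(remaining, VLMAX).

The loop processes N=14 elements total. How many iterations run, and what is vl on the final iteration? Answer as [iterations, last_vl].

[iterations, last_vl] = [2, 6]

lanes per group: 128·4/64 = 8
N=14: ⌈14/8⌉ = 2 iters; last vl = 14 − 1×8 = 6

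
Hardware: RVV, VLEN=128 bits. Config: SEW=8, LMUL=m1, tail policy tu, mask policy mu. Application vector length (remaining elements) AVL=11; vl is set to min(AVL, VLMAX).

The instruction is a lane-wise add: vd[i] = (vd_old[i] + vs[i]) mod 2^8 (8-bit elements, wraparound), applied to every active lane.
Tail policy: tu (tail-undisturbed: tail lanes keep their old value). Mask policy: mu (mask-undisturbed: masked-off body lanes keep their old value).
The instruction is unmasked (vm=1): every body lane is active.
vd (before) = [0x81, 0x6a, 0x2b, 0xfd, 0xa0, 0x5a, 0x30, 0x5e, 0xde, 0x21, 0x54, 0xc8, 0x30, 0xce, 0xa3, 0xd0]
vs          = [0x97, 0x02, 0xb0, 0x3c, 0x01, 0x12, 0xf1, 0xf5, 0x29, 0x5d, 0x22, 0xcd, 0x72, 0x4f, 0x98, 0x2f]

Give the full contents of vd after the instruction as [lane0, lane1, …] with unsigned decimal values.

lanes per group: 128·1/8 = 16
AVL=11 ≤ VLMAX=16, so vl = 11
vd[0] add(0x81,0x97) -> 0x18
vd[1] add(0x6a,0x02) -> 0x6c
vd[2] add(0x2b,0xb0) -> 0xdb
vd[3] add(0xfd,0x3c) -> 0x39
vd[4] add(0xa0,0x01) -> 0xa1
vd[5] add(0x5a,0x12) -> 0x6c
vd[6] add(0x30,0xf1) -> 0x21
vd[7] add(0x5e,0xf5) -> 0x53
vd[8] add(0xde,0x29) -> 0x07
vd[9] add(0x21,0x5d) -> 0x7e
vd[10] add(0x54,0x22) -> 0x76
vd[11] tail/keep -> 0xc8
vd[12] tail/keep -> 0x30
vd[13] tail/keep -> 0xce
vd[14] tail/keep -> 0xa3
vd[15] tail/keep -> 0xd0

vd = [24, 108, 219, 57, 161, 108, 33, 83, 7, 126, 118, 200, 48, 206, 163, 208]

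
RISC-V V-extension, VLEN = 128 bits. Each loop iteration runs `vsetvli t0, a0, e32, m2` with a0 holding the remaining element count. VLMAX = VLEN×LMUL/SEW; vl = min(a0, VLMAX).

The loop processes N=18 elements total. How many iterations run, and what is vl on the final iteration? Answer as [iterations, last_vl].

[iterations, last_vl] = [3, 2]

lanes per group: 128·2/32 = 8
N=18: ⌈18/8⌉ = 3 iters; last vl = 18 − 2×8 = 2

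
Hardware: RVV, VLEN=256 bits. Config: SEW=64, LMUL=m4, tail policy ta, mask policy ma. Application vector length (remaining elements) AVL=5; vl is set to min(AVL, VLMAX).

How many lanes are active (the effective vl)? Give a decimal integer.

vl = 5

VLMAX = (256 × 4) / 64 = 16 lanes
AVL=5 ≤ VLMAX=16, so vl = 5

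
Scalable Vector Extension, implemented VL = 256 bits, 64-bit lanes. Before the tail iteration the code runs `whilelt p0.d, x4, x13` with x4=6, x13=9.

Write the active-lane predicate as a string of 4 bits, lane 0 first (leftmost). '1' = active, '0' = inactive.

predicate = 1110

register lanes = 256/64 = 4
p0[j] = (6+j < 9); true for j=0..2 → 3 lanes set
bits (lane 0 leftmost): 1110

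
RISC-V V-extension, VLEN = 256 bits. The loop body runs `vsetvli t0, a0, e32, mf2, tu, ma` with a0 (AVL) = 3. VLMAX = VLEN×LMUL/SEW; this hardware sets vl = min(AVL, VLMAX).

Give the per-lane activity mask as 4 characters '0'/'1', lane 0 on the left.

predicate = 1110

lanes per group: 256·1/2/32 = 4
AVL=3 ≤ VLMAX=4, so vl = 3
bits (lane 0 leftmost): 1110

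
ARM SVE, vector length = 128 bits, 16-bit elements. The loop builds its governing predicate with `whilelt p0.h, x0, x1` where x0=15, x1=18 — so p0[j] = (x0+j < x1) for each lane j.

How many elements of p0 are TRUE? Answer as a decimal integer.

register lanes = 128/16 = 8
active while 15+j < 18, i.e. j ∈ [0,3) capped at 8 ⇒ 3

vl = 3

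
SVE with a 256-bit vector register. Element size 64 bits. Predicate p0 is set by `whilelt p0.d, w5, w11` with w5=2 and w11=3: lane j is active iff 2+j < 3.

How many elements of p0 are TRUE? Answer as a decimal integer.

lane count: 256 div 64 = 4
active while 2+j < 3, i.e. j ∈ [0,1) capped at 4 ⇒ 1

vl = 1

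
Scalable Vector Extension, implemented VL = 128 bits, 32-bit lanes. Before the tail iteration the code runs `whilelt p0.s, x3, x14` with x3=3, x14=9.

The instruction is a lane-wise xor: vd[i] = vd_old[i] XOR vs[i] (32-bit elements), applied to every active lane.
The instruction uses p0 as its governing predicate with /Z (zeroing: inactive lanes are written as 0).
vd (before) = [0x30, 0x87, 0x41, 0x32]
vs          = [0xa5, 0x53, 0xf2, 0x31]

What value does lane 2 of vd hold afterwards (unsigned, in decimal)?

vd[2] = 179

128-bit reg / 32-bit elem → 4 lanes
whilelt: lane j active iff 3+j < 9 → j < 6 → 4 active
[0] xor(0x30,0xa5) = 0x95
[1] xor(0x87,0x53) = 0xd4
[2] xor(0x41,0xf2) = 0xb3
[3] xor(0x32,0x31) = 0x03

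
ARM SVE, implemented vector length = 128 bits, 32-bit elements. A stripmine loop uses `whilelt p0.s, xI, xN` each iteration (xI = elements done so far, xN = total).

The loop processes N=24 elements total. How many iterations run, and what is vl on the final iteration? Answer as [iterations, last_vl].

[iterations, last_vl] = [6, 4]

register lanes = 128/32 = 4
24 elements at 4/iter → 6 passes, remainder 4 on the last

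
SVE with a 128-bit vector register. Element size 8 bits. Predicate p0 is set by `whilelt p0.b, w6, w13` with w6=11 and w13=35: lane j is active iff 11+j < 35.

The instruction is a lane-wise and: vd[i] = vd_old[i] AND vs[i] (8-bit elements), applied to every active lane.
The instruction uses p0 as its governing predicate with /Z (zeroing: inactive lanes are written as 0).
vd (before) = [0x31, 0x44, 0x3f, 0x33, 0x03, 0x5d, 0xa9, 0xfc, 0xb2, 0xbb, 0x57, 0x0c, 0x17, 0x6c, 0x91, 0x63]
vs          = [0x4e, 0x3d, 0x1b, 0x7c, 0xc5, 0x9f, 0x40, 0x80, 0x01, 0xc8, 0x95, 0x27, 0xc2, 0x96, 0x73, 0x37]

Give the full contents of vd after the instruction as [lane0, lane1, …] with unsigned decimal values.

lane count: 128 div 8 = 16
active while 11+j < 35, i.e. j ∈ [0,24) capped at 16 ⇒ 16
[0] and(0x31,0x4e) = 0x00
[1] and(0x44,0x3d) = 0x04
[2] and(0x3f,0x1b) = 0x1b
[3] and(0x33,0x7c) = 0x30
[4] and(0x03,0xc5) = 0x01
[5] and(0x5d,0x9f) = 0x1d
[6] and(0xa9,0x40) = 0x00
[7] and(0xfc,0x80) = 0x80
[8] and(0xb2,0x01) = 0x00
[9] and(0xbb,0xc8) = 0x88
[10] and(0x57,0x95) = 0x15
[11] and(0x0c,0x27) = 0x04
[12] and(0x17,0xc2) = 0x02
[13] and(0x6c,0x96) = 0x04
[14] and(0x91,0x73) = 0x11
[15] and(0x63,0x37) = 0x23

vd = [0, 4, 27, 48, 1, 29, 0, 128, 0, 136, 21, 4, 2, 4, 17, 35]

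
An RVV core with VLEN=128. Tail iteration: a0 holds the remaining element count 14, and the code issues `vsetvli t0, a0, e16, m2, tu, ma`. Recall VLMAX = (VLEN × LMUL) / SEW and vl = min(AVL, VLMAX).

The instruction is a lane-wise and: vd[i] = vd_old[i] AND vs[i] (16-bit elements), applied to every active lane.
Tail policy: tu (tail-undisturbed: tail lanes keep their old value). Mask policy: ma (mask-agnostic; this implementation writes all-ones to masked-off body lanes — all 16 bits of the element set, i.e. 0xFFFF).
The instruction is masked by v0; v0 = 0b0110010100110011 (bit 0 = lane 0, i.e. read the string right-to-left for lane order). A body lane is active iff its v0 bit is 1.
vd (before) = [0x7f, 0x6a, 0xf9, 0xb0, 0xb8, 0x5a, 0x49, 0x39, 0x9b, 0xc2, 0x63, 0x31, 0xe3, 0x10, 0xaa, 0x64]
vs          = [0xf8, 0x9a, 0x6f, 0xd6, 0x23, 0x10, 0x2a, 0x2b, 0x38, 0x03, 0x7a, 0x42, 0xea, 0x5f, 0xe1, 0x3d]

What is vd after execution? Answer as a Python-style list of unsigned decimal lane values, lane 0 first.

lanes per group: 128·2/16 = 16
vl = min(AVL, VLMAX) = min(14, 16) = 14
  i=0: and(0x7f,0xf8) → 120
  i=1: and(0x6a,0x9a) → 10
  i=2: mask-off/ones → 65535
  i=3: mask-off/ones → 65535
  i=4: and(0xb8,0x23) → 32
  i=5: and(0x5a,0x10) → 16
  i=6: mask-off/ones → 65535
  i=7: mask-off/ones → 65535
  i=8: and(0x9b,0x38) → 24
  i=9: mask-off/ones → 65535
  i=10: and(0x63,0x7a) → 98
  i=11: mask-off/ones → 65535
  i=12: mask-off/ones → 65535
  i=13: and(0x10,0x5f) → 16
  i=14: tail/keep → 170
  i=15: tail/keep → 100

vd = [120, 10, 65535, 65535, 32, 16, 65535, 65535, 24, 65535, 98, 65535, 65535, 16, 170, 100]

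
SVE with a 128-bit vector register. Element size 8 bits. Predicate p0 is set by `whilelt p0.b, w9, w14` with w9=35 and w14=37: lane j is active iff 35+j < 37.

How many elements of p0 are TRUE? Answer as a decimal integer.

register lanes = 128/8 = 16
p0[j] = (35+j < 37); true for j=0..1 → 2 lanes set

vl = 2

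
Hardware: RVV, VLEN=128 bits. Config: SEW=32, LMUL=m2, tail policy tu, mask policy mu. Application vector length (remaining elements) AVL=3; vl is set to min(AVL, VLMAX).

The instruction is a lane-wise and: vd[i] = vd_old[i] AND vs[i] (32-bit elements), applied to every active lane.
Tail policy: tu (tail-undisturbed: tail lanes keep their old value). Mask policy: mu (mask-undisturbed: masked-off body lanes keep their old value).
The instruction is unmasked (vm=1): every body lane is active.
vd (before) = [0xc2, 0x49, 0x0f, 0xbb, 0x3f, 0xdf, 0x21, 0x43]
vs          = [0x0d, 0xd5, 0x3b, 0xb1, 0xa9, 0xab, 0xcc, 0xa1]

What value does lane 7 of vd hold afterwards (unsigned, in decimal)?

VLMAX = VLEN×LMUL/SEW = 128×2/32 = 8
vl = min(AVL, VLMAX) = min(3, 8) = 3
lane  0: and(0xc2,0x0d) ⇒ 0x00
lane  1: and(0x49,0xd5) ⇒ 0x41
lane  2: and(0x0f,0x3b) ⇒ 0x0b
lane  3: tail/keep ⇒ 0xbb
lane  4: tail/keep ⇒ 0x3f
lane  5: tail/keep ⇒ 0xdf
lane  6: tail/keep ⇒ 0x21
lane  7: tail/keep ⇒ 0x43

vd[7] = 67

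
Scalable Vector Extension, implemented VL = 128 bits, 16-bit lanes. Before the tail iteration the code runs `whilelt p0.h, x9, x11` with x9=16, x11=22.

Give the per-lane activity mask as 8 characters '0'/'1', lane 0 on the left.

predicate = 11111100

lane count: 128 div 16 = 8
active while 16+j < 22, i.e. j ∈ [0,6) capped at 8 ⇒ 6
bits (lane 0 leftmost): 11111100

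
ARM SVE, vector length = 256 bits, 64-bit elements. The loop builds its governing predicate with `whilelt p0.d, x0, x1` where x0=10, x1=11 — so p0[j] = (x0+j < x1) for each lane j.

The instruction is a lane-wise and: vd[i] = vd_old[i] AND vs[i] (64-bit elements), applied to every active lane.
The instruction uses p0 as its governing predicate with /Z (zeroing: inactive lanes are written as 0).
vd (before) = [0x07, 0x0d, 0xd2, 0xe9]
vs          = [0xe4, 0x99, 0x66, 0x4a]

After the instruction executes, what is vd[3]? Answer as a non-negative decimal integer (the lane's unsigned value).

vd[3] = 0

register lanes = 256/64 = 4
active while 10+j < 11, i.e. j ∈ [0,1) capped at 4 ⇒ 1
  i=0: and(0x07,0xe4) → 4
  i=1: tail/zero → 0
  i=2: tail/zero → 0
  i=3: tail/zero → 0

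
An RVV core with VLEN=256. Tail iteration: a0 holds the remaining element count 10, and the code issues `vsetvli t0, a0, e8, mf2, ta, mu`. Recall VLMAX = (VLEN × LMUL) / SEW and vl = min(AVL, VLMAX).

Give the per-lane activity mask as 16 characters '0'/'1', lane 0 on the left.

lanes per group: 256·1/2/8 = 16
AVL=10 ≤ VLMAX=16, so vl = 10
bits (lane 0 leftmost): 1111111111000000

predicate = 1111111111000000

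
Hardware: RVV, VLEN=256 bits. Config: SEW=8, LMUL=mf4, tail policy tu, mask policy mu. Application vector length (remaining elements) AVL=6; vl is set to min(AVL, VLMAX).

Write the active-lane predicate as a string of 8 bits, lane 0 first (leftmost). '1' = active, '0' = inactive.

predicate = 11111100

lanes per group: 256·1/4/8 = 8
AVL=6 ≤ VLMAX=8, so vl = 6
bits (lane 0 leftmost): 11111100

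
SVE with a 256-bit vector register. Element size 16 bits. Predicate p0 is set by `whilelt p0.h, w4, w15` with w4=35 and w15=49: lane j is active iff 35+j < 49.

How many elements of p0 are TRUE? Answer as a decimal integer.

register lanes = 256/16 = 16
p0[j] = (35+j < 49); true for j=0..13 → 14 lanes set

vl = 14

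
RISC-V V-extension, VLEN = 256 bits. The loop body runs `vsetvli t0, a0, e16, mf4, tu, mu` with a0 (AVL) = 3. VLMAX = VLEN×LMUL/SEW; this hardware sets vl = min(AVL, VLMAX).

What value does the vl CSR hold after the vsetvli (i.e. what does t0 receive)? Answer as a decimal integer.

vl = 3

VLMAX = VLEN×LMUL/SEW = 256×1/4/16 = 4
AVL=3 ≤ VLMAX=4, so vl = 3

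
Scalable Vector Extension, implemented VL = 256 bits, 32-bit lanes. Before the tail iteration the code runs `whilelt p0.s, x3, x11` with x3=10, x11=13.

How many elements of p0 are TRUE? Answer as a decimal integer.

vl = 3

lane count: 256 div 32 = 8
whilelt: lane j active iff 10+j < 13 → j < 3 → 3 active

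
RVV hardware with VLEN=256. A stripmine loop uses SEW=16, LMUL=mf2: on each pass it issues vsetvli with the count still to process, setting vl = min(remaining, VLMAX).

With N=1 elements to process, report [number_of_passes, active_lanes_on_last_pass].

VLMAX = VLEN×LMUL/SEW = 256×1/2/16 = 8
iterations = ceil(1/8) = 1; final-pass vl = 1

[iterations, last_vl] = [1, 1]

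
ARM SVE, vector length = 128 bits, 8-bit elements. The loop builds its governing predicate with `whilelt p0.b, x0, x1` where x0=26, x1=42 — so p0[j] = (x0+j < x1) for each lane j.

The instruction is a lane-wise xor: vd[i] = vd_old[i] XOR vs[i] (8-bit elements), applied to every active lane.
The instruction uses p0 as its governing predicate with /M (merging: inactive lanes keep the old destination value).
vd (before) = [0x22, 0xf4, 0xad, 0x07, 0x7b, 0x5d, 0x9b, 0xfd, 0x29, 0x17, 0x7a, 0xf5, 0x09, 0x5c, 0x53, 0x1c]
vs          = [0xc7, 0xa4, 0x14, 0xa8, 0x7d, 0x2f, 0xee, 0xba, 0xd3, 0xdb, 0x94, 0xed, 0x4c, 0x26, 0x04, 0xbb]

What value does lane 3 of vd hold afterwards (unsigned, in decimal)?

vd[3] = 175

lane count: 128 div 8 = 16
p0[j] = (26+j < 42); true for j=0..15 → 16 lanes set
lane  0: xor(0x22,0xc7) ⇒ 0xe5
lane  1: xor(0xf4,0xa4) ⇒ 0x50
lane  2: xor(0xad,0x14) ⇒ 0xb9
lane  3: xor(0x07,0xa8) ⇒ 0xaf
lane  4: xor(0x7b,0x7d) ⇒ 0x06
lane  5: xor(0x5d,0x2f) ⇒ 0x72
lane  6: xor(0x9b,0xee) ⇒ 0x75
lane  7: xor(0xfd,0xba) ⇒ 0x47
lane  8: xor(0x29,0xd3) ⇒ 0xfa
lane  9: xor(0x17,0xdb) ⇒ 0xcc
lane 10: xor(0x7a,0x94) ⇒ 0xee
lane 11: xor(0xf5,0xed) ⇒ 0x18
lane 12: xor(0x09,0x4c) ⇒ 0x45
lane 13: xor(0x5c,0x26) ⇒ 0x7a
lane 14: xor(0x53,0x04) ⇒ 0x57
lane 15: xor(0x1c,0xbb) ⇒ 0xa7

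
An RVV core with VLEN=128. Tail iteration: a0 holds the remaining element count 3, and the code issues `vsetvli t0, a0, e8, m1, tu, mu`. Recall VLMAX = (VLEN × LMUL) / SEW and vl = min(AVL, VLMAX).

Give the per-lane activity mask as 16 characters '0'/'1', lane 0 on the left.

predicate = 1110000000000000

VLMAX = VLEN×LMUL/SEW = 128×1/8 = 16
vl ← min(3, 16) = 3
bits (lane 0 leftmost): 1110000000000000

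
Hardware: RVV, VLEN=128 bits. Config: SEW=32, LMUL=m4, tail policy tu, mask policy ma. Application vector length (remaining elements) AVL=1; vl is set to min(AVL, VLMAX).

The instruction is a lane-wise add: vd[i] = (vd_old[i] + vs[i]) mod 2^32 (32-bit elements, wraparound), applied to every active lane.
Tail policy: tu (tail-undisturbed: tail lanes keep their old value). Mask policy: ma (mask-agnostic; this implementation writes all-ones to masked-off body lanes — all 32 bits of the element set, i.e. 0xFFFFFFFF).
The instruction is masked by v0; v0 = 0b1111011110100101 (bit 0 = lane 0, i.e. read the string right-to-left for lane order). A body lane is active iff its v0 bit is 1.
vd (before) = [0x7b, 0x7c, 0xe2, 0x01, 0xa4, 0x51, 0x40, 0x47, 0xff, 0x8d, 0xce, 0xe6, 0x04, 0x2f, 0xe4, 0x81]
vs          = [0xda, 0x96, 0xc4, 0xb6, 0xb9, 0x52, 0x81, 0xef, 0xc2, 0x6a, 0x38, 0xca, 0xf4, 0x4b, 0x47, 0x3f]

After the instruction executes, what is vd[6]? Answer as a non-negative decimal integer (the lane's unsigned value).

vd[6] = 64

lanes per group: 128·4/32 = 16
vl ← min(1, 16) = 1
lane  0: add(0x7b,0xda) ⇒ 0x155
lane  1: tail/keep ⇒ 0x7c
lane  2: tail/keep ⇒ 0xe2
lane  3: tail/keep ⇒ 0x01
lane  4: tail/keep ⇒ 0xa4
lane  5: tail/keep ⇒ 0x51
lane  6: tail/keep ⇒ 0x40
lane  7: tail/keep ⇒ 0x47
lane  8: tail/keep ⇒ 0xff
lane  9: tail/keep ⇒ 0x8d
lane 10: tail/keep ⇒ 0xce
lane 11: tail/keep ⇒ 0xe6
lane 12: tail/keep ⇒ 0x04
lane 13: tail/keep ⇒ 0x2f
lane 14: tail/keep ⇒ 0xe4
lane 15: tail/keep ⇒ 0x81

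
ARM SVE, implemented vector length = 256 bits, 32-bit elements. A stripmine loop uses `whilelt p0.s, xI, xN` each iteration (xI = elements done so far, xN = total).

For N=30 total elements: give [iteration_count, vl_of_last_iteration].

[iterations, last_vl] = [4, 6]

256-bit reg / 32-bit elem → 8 lanes
30 elements at 8/iter → 4 passes, remainder 6 on the last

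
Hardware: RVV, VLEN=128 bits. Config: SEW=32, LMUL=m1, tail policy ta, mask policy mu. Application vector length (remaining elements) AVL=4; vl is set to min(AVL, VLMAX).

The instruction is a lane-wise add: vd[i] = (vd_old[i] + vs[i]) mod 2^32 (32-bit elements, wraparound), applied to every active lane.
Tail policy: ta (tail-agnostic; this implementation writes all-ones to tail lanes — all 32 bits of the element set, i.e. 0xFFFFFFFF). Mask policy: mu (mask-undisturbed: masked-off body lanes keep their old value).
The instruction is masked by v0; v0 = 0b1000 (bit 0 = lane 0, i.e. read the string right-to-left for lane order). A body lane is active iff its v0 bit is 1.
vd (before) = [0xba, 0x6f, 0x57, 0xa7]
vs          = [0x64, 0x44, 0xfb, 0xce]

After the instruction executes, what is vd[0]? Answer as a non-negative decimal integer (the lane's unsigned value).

vd[0] = 186

VLMAX = VLEN×LMUL/SEW = 128×1/32 = 4
AVL=4 ≤ VLMAX=4, so vl = 4
  i=0: mask-off/keep → 186
  i=1: mask-off/keep → 111
  i=2: mask-off/keep → 87
  i=3: add(0xa7,0xce) → 373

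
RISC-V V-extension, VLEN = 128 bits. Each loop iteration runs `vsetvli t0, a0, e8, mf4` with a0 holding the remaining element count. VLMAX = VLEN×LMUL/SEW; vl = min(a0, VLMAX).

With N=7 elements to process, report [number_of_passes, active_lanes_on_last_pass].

[iterations, last_vl] = [2, 3]

lanes per group: 128·1/4/8 = 4
N=7: ⌈7/4⌉ = 2 iters; last vl = 7 − 1×4 = 3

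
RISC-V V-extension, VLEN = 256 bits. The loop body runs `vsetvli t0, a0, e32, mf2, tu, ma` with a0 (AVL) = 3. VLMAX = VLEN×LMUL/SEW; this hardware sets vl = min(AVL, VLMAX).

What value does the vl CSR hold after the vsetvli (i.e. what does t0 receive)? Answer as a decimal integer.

vl = 3

lanes per group: 256·1/2/32 = 4
vl ← min(3, 4) = 3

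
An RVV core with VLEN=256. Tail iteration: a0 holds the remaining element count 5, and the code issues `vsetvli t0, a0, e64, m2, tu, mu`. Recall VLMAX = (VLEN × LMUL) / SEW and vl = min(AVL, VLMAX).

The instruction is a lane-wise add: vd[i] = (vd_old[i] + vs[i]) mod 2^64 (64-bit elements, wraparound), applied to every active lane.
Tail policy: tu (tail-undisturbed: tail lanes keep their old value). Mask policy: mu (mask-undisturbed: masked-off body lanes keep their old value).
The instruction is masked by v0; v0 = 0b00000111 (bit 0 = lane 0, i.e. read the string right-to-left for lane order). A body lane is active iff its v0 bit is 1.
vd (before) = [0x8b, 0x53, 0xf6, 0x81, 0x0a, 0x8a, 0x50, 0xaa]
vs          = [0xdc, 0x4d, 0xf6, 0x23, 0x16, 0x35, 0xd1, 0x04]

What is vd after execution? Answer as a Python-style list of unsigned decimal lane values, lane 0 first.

VLMAX = (256 × 2) / 64 = 8 lanes
vl ← min(5, 8) = 5
[0] add(0x8b,0xdc) = 0x167
[1] add(0x53,0x4d) = 0xa0
[2] add(0xf6,0xf6) = 0x1ec
[3] mask-off/keep = 0x81
[4] mask-off/keep = 0x0a
[5] tail/keep = 0x8a
[6] tail/keep = 0x50
[7] tail/keep = 0xaa

vd = [359, 160, 492, 129, 10, 138, 80, 170]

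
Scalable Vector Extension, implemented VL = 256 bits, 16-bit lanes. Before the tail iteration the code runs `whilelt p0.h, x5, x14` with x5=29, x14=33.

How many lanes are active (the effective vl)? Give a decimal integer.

lane count: 256 div 16 = 16
whilelt: lane j active iff 29+j < 33 → j < 4 → 4 active

vl = 4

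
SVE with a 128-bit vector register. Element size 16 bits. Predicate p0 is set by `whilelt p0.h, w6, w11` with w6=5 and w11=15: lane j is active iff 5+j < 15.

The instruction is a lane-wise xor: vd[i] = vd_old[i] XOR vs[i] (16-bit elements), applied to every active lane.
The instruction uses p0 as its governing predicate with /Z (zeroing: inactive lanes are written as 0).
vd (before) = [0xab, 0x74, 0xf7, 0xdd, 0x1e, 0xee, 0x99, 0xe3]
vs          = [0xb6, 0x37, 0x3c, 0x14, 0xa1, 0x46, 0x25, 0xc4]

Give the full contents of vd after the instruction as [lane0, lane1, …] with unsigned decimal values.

vd = [29, 67, 203, 201, 191, 168, 188, 39]

register lanes = 128/16 = 8
p0[j] = (5+j < 15); true for j=0..7 → 8 lanes set
lane  0: xor(0xab,0xb6) ⇒ 0x1d
lane  1: xor(0x74,0x37) ⇒ 0x43
lane  2: xor(0xf7,0x3c) ⇒ 0xcb
lane  3: xor(0xdd,0x14) ⇒ 0xc9
lane  4: xor(0x1e,0xa1) ⇒ 0xbf
lane  5: xor(0xee,0x46) ⇒ 0xa8
lane  6: xor(0x99,0x25) ⇒ 0xbc
lane  7: xor(0xe3,0xc4) ⇒ 0x27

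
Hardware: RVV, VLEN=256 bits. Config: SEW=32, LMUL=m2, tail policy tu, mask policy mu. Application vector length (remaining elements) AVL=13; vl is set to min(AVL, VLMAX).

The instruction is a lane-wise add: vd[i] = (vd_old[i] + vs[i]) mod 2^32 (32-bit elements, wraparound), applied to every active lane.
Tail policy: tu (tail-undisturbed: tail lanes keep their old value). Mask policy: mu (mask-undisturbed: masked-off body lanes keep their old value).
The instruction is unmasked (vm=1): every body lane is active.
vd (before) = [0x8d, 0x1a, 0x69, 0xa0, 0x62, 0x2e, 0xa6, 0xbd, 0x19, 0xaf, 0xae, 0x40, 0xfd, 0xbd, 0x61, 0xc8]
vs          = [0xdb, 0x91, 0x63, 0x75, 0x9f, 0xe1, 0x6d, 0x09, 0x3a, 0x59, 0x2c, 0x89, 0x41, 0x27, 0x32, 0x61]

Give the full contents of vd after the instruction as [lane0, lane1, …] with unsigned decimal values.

vd = [360, 171, 204, 277, 257, 271, 275, 198, 83, 264, 218, 201, 318, 189, 97, 200]

VLMAX = (256 × 2) / 32 = 16 lanes
vl ← min(13, 16) = 13
vd[0] add(0x8d,0xdb) -> 0x168
vd[1] add(0x1a,0x91) -> 0xab
vd[2] add(0x69,0x63) -> 0xcc
vd[3] add(0xa0,0x75) -> 0x115
vd[4] add(0x62,0x9f) -> 0x101
vd[5] add(0x2e,0xe1) -> 0x10f
vd[6] add(0xa6,0x6d) -> 0x113
vd[7] add(0xbd,0x09) -> 0xc6
vd[8] add(0x19,0x3a) -> 0x53
vd[9] add(0xaf,0x59) -> 0x108
vd[10] add(0xae,0x2c) -> 0xda
vd[11] add(0x40,0x89) -> 0xc9
vd[12] add(0xfd,0x41) -> 0x13e
vd[13] tail/keep -> 0xbd
vd[14] tail/keep -> 0x61
vd[15] tail/keep -> 0xc8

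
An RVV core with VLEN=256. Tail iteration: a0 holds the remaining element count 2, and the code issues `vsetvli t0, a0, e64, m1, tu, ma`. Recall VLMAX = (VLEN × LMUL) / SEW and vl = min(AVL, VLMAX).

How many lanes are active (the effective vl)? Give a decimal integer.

vl = 2

VLMAX = (256 × 1) / 64 = 4 lanes
vl = min(AVL, VLMAX) = min(2, 4) = 2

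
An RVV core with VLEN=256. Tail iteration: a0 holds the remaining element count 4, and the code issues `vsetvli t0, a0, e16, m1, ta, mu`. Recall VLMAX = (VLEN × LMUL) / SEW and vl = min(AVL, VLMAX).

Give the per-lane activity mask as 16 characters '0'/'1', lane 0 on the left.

predicate = 1111000000000000

lanes per group: 256·1/16 = 16
vl = min(AVL, VLMAX) = min(4, 16) = 4
bits (lane 0 leftmost): 1111000000000000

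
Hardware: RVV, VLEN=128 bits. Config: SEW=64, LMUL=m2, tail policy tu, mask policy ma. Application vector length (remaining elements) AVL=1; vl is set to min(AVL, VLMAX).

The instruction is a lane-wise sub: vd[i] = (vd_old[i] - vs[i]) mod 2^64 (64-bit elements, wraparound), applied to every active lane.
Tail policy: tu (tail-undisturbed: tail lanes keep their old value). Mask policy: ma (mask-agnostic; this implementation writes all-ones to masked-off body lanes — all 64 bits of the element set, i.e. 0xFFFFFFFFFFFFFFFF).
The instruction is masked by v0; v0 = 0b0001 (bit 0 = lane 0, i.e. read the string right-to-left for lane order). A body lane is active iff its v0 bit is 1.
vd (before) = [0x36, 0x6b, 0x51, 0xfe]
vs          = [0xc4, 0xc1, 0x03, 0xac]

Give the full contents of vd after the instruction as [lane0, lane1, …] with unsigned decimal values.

VLMAX = VLEN×LMUL/SEW = 128×2/64 = 4
vl ← min(1, 4) = 1
  i=0: sub(0x36,0xc4) → 18446744073709551474
  i=1: tail/keep → 107
  i=2: tail/keep → 81
  i=3: tail/keep → 254

vd = [18446744073709551474, 107, 81, 254]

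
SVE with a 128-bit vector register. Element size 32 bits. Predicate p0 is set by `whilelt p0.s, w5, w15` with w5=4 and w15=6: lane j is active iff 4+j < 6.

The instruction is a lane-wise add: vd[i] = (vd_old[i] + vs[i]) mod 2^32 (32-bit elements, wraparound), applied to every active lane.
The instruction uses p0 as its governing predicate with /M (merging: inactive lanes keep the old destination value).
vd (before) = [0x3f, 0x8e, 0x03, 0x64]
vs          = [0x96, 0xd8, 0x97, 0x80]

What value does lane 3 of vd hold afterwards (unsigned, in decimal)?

register lanes = 128/32 = 4
active while 4+j < 6, i.e. j ∈ [0,2) capped at 4 ⇒ 2
lane  0: add(0x3f,0x96) ⇒ 0xd5
lane  1: add(0x8e,0xd8) ⇒ 0x166
lane  2: tail/keep ⇒ 0x03
lane  3: tail/keep ⇒ 0x64

vd[3] = 100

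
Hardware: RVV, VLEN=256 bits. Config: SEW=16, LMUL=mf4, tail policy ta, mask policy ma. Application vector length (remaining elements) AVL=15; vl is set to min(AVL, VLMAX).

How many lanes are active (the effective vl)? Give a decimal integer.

lanes per group: 256·1/4/16 = 4
AVL=15 > VLMAX=4, so vl = 4

vl = 4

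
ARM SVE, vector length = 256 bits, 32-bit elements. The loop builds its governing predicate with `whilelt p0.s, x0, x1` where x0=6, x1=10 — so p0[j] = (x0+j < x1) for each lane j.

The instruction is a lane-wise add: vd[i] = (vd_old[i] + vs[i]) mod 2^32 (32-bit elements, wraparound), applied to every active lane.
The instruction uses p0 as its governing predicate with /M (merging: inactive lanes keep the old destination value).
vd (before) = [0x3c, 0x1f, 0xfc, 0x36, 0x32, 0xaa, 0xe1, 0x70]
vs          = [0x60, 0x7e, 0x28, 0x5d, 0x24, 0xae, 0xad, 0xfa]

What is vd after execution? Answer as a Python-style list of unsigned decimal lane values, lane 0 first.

lane count: 256 div 32 = 8
active while 6+j < 10, i.e. j ∈ [0,4) capped at 8 ⇒ 4
[0] add(0x3c,0x60) = 0x9c
[1] add(0x1f,0x7e) = 0x9d
[2] add(0xfc,0x28) = 0x124
[3] add(0x36,0x5d) = 0x93
[4] tail/keep = 0x32
[5] tail/keep = 0xaa
[6] tail/keep = 0xe1
[7] tail/keep = 0x70

vd = [156, 157, 292, 147, 50, 170, 225, 112]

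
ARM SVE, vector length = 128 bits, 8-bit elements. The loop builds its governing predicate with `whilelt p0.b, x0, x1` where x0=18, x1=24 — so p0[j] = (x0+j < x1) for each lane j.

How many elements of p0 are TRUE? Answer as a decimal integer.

vl = 6

128-bit reg / 8-bit elem → 16 lanes
active while 18+j < 24, i.e. j ∈ [0,6) capped at 16 ⇒ 6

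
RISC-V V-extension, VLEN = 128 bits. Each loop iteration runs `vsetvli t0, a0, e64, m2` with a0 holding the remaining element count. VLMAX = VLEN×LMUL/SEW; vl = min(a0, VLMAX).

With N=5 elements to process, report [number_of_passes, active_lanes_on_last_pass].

[iterations, last_vl] = [2, 1]

VLMAX = VLEN×LMUL/SEW = 128×2/64 = 4
N=5: ⌈5/4⌉ = 2 iters; last vl = 5 − 1×4 = 1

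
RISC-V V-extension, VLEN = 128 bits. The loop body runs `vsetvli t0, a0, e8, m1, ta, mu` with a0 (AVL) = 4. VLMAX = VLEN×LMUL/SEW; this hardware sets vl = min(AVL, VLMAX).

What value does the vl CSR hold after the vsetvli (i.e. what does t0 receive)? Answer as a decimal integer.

vl = 4

lanes per group: 128·1/8 = 16
vl ← min(4, 16) = 4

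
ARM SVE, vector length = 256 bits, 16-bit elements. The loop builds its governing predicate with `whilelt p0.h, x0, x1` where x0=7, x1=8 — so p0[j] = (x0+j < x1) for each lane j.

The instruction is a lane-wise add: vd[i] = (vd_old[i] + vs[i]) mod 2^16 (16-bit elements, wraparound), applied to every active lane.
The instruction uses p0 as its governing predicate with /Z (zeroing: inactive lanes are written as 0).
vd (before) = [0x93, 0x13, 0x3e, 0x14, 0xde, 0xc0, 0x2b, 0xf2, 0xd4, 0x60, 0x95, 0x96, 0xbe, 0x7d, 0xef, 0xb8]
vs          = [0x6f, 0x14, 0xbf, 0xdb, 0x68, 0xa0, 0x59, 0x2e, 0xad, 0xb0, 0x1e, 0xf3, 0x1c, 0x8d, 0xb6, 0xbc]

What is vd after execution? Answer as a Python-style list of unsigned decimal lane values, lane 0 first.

256-bit reg / 16-bit elem → 16 lanes
active while 7+j < 8, i.e. j ∈ [0,1) capped at 16 ⇒ 1
vd[0] add(0x93,0x6f) -> 0x102
vd[1] tail/zero -> 0x00
vd[2] tail/zero -> 0x00
vd[3] tail/zero -> 0x00
vd[4] tail/zero -> 0x00
vd[5] tail/zero -> 0x00
vd[6] tail/zero -> 0x00
vd[7] tail/zero -> 0x00
vd[8] tail/zero -> 0x00
vd[9] tail/zero -> 0x00
vd[10] tail/zero -> 0x00
vd[11] tail/zero -> 0x00
vd[12] tail/zero -> 0x00
vd[13] tail/zero -> 0x00
vd[14] tail/zero -> 0x00
vd[15] tail/zero -> 0x00

vd = [258, 0, 0, 0, 0, 0, 0, 0, 0, 0, 0, 0, 0, 0, 0, 0]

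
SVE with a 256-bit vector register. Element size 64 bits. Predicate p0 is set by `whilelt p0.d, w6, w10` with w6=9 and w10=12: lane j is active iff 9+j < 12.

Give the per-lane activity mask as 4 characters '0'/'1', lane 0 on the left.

predicate = 1110

256-bit reg / 64-bit elem → 4 lanes
p0[j] = (9+j < 12); true for j=0..2 → 3 lanes set
bits (lane 0 leftmost): 1110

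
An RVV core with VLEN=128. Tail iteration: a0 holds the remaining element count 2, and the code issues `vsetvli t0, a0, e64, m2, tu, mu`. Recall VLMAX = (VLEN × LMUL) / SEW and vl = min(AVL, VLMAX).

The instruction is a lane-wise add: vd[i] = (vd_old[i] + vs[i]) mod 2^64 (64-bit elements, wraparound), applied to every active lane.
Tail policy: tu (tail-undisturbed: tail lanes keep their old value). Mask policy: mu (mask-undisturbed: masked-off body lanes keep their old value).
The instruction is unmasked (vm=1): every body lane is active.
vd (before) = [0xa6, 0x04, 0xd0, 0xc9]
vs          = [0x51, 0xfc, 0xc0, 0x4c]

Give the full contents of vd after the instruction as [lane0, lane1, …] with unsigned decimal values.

vd = [247, 256, 208, 201]

VLMAX = (128 × 2) / 64 = 4 lanes
AVL=2 ≤ VLMAX=4, so vl = 2
[0] add(0xa6,0x51) = 0xf7
[1] add(0x04,0xfc) = 0x100
[2] tail/keep = 0xd0
[3] tail/keep = 0xc9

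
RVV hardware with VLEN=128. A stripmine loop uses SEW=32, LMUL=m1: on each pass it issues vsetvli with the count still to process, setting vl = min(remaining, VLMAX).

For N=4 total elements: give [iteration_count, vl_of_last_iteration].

VLMAX = (128 × 1) / 32 = 4 lanes
N=4: ⌈4/4⌉ = 1 iters; last vl = 4 − 0×4 = 4

[iterations, last_vl] = [1, 4]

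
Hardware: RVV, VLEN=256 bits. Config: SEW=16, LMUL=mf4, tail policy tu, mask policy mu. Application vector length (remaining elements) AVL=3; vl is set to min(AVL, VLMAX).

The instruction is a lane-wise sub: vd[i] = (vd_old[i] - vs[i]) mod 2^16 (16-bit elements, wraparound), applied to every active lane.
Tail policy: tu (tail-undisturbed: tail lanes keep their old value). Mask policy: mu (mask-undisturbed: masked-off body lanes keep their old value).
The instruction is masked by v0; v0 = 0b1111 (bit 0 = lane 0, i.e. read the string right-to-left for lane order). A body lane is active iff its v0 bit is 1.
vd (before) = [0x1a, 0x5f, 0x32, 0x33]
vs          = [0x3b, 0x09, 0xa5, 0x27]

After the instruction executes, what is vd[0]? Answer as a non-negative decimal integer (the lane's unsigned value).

vd[0] = 65503

lanes per group: 256·1/4/16 = 4
vl ← min(3, 4) = 3
[0] sub(0x1a,0x3b) = 0xffdf
[1] sub(0x5f,0x09) = 0x56
[2] sub(0x32,0xa5) = 0xff8d
[3] tail/keep = 0x33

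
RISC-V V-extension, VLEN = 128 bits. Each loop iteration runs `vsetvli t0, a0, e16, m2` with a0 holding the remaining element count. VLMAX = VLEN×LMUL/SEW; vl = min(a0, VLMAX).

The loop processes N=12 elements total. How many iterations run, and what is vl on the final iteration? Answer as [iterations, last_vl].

VLMAX = VLEN×LMUL/SEW = 128×2/16 = 16
N=12: ⌈12/16⌉ = 1 iters; last vl = 12 − 0×16 = 12

[iterations, last_vl] = [1, 12]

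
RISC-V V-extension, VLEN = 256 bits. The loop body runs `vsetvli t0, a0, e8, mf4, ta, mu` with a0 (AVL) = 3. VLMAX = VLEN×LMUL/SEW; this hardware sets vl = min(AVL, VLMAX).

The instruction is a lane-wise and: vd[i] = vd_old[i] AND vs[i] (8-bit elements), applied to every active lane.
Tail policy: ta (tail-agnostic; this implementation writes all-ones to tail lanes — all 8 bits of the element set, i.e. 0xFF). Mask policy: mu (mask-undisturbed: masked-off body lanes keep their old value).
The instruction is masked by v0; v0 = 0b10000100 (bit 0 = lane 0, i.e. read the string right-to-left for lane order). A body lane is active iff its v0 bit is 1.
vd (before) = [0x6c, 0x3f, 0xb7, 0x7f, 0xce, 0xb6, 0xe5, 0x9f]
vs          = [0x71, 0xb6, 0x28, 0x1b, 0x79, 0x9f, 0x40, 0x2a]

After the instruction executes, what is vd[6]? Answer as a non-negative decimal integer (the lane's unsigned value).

VLMAX = (256 × 1/4) / 8 = 8 lanes
vl = min(AVL, VLMAX) = min(3, 8) = 3
lane  0: mask-off/keep ⇒ 0x6c
lane  1: mask-off/keep ⇒ 0x3f
lane  2: and(0xb7,0x28) ⇒ 0x20
lane  3: tail/ones ⇒ 0xff
lane  4: tail/ones ⇒ 0xff
lane  5: tail/ones ⇒ 0xff
lane  6: tail/ones ⇒ 0xff
lane  7: tail/ones ⇒ 0xff

vd[6] = 255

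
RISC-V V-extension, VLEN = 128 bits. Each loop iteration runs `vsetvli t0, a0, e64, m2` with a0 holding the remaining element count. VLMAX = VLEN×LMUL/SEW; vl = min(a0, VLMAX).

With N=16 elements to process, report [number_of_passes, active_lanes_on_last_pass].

VLMAX = (128 × 2) / 64 = 4 lanes
16 elements at 4/iter → 4 passes, remainder 4 on the last

[iterations, last_vl] = [4, 4]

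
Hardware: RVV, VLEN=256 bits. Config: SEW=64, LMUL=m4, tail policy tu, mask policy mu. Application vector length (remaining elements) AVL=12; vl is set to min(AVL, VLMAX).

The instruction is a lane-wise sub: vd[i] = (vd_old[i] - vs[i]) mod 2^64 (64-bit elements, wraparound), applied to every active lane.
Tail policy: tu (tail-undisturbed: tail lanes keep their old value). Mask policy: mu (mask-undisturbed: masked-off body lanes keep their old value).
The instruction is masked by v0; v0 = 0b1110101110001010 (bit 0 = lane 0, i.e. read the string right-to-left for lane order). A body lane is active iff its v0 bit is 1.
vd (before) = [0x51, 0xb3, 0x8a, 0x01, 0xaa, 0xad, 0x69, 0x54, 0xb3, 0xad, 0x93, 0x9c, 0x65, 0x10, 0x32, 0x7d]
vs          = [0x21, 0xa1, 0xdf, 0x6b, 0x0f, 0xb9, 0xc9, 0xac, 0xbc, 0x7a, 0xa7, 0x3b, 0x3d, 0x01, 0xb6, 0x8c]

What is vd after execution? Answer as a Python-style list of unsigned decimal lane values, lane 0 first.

vd = [81, 18, 138, 18446744073709551510, 170, 173, 105, 18446744073709551528, 18446744073709551607, 51, 147, 97, 101, 16, 50, 125]

VLMAX = (256 × 4) / 64 = 16 lanes
vl = min(AVL, VLMAX) = min(12, 16) = 12
  i=0: mask-off/keep → 81
  i=1: sub(0xb3,0xa1) → 18
  i=2: mask-off/keep → 138
  i=3: sub(0x01,0x6b) → 18446744073709551510
  i=4: mask-off/keep → 170
  i=5: mask-off/keep → 173
  i=6: mask-off/keep → 105
  i=7: sub(0x54,0xac) → 18446744073709551528
  i=8: sub(0xb3,0xbc) → 18446744073709551607
  i=9: sub(0xad,0x7a) → 51
  i=10: mask-off/keep → 147
  i=11: sub(0x9c,0x3b) → 97
  i=12: tail/keep → 101
  i=13: tail/keep → 16
  i=14: tail/keep → 50
  i=15: tail/keep → 125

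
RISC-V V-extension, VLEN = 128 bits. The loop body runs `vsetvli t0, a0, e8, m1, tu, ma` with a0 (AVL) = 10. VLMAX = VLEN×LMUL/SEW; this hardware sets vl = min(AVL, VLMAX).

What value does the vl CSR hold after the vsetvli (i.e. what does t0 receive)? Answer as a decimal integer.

VLMAX = VLEN×LMUL/SEW = 128×1/8 = 16
vl ← min(10, 16) = 10

vl = 10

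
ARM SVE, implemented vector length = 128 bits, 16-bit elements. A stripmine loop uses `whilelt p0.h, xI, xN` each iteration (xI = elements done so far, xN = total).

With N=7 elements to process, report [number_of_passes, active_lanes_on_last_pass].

register lanes = 128/16 = 8
7 elements at 8/iter → 1 passes, remainder 7 on the last

[iterations, last_vl] = [1, 7]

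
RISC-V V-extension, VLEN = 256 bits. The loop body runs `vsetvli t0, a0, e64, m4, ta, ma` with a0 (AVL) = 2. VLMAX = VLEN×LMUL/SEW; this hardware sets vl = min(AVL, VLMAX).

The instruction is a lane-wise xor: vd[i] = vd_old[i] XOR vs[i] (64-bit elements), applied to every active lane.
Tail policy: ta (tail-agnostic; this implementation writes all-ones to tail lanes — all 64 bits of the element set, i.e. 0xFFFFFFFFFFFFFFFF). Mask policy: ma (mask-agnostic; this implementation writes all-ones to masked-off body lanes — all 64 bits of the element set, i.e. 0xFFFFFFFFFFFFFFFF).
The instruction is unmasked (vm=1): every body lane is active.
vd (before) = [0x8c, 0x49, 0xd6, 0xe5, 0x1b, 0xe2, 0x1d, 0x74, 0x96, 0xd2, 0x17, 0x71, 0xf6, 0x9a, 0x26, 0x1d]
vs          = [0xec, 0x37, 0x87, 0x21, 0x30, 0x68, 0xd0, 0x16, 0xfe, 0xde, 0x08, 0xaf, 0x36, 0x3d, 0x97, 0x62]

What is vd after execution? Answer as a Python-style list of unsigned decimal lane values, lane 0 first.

vd = [96, 126, 18446744073709551615, 18446744073709551615, 18446744073709551615, 18446744073709551615, 18446744073709551615, 18446744073709551615, 18446744073709551615, 18446744073709551615, 18446744073709551615, 18446744073709551615, 18446744073709551615, 18446744073709551615, 18446744073709551615, 18446744073709551615]

VLMAX = (256 × 4) / 64 = 16 lanes
vl = min(AVL, VLMAX) = min(2, 16) = 2
vd[0] xor(0x8c,0xec) -> 0x60
vd[1] xor(0x49,0x37) -> 0x7e
vd[2] tail/ones -> 0xffffffffffffffff
vd[3] tail/ones -> 0xffffffffffffffff
vd[4] tail/ones -> 0xffffffffffffffff
vd[5] tail/ones -> 0xffffffffffffffff
vd[6] tail/ones -> 0xffffffffffffffff
vd[7] tail/ones -> 0xffffffffffffffff
vd[8] tail/ones -> 0xffffffffffffffff
vd[9] tail/ones -> 0xffffffffffffffff
vd[10] tail/ones -> 0xffffffffffffffff
vd[11] tail/ones -> 0xffffffffffffffff
vd[12] tail/ones -> 0xffffffffffffffff
vd[13] tail/ones -> 0xffffffffffffffff
vd[14] tail/ones -> 0xffffffffffffffff
vd[15] tail/ones -> 0xffffffffffffffff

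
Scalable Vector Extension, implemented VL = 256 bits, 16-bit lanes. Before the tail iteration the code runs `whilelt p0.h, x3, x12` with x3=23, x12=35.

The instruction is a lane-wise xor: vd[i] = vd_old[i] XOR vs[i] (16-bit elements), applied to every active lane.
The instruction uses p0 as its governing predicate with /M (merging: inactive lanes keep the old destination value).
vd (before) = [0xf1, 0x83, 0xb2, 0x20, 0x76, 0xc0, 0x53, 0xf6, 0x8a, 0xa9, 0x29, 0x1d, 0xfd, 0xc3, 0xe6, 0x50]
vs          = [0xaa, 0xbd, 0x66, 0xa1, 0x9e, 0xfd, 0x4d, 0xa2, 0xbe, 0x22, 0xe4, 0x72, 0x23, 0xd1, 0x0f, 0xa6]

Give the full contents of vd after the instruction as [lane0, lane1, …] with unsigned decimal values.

lane count: 256 div 16 = 16
p0[j] = (23+j < 35); true for j=0..11 → 12 lanes set
lane  0: xor(0xf1,0xaa) ⇒ 0x5b
lane  1: xor(0x83,0xbd) ⇒ 0x3e
lane  2: xor(0xb2,0x66) ⇒ 0xd4
lane  3: xor(0x20,0xa1) ⇒ 0x81
lane  4: xor(0x76,0x9e) ⇒ 0xe8
lane  5: xor(0xc0,0xfd) ⇒ 0x3d
lane  6: xor(0x53,0x4d) ⇒ 0x1e
lane  7: xor(0xf6,0xa2) ⇒ 0x54
lane  8: xor(0x8a,0xbe) ⇒ 0x34
lane  9: xor(0xa9,0x22) ⇒ 0x8b
lane 10: xor(0x29,0xe4) ⇒ 0xcd
lane 11: xor(0x1d,0x72) ⇒ 0x6f
lane 12: tail/keep ⇒ 0xfd
lane 13: tail/keep ⇒ 0xc3
lane 14: tail/keep ⇒ 0xe6
lane 15: tail/keep ⇒ 0x50

vd = [91, 62, 212, 129, 232, 61, 30, 84, 52, 139, 205, 111, 253, 195, 230, 80]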